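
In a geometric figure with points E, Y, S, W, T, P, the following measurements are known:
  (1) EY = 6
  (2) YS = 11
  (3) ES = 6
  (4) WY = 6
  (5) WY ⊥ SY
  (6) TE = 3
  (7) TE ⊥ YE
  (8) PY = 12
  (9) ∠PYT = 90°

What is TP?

Step 1: By the law of cosines on triangle TEY: TY² = 3² + 6² − 2·3·6·cos(90°) = 45, so TY = 3·√5.
Step 2: By the law of cosines on triangle TYP: TP² = (3·√5)² + 12² − 2·3·√5·12·cos(90°) = 189, so TP = 3·√21.

Therefore, the length of TP = 3·√21.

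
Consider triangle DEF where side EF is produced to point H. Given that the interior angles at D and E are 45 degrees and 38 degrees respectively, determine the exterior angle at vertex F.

Exterior angle = 45 + 38 = 83 degrees (exterior angle theorem).

83 degrees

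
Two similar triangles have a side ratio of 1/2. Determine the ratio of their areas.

Area ratio = (side ratio)^2 = (1/2)^2 = 1:4.

1:4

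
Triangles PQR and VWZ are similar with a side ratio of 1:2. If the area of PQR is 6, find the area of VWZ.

For similar figures, the area ratio equals the square of the side ratio.
Side ratio (PQR to VWZ) = 1:2, so area ratio = 1^2:2^2 = 1:4.
If the area of PQR is 6, then the area of VWZ = 6 * (4/1) = 24.

24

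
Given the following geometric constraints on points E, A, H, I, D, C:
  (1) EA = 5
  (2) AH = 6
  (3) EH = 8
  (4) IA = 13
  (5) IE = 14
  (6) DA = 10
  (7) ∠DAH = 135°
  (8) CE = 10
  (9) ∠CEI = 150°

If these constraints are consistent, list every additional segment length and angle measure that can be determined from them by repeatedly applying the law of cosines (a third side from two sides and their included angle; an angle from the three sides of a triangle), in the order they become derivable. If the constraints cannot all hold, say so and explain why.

The constraints are consistent. Derivable facts, in order:
After 1 step:
- HD ≈ 14.86
- IC ≈ 23.21
- ∠AEH = 48.51°
- ∠AEI = 68.2°
- ∠AHE = 38.62°
- ∠AIE = 20.92°
- ∠EAH = 92.87°
- ∠EAI = 90.88°
After 2 steps:
- ∠ADH = 16.59°
- ∠AHD = 28.41°
- ∠CIE = 12.44°
- ∠ECI = 17.56°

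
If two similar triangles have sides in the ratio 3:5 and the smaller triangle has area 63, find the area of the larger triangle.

Area ratio = (3/5)^2 = 9/25. Area of the larger triangle = 63 * 25/9 = 175.

175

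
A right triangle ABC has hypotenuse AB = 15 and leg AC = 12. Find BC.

By the Pythagorean theorem: BC^2 = AB^2 - AC^2
BC^2 = 15^2 - 12^2 = 225 - 144 = 81
BC = sqrt(81) = 9

9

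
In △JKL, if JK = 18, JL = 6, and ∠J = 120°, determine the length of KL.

Law of cosines: KL^2 = 18^2 + 6^2 - 2(18)(6)cos(120°) = 468, so KL = 6*sqrt(13).

6*sqrt(13)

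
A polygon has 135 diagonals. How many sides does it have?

Using d = n(n - 3)/2, we solve 135 = n(n - 3)/2.
So n(n - 3) = 270.
Testing n = 18: 18 * 15 = 270 = 270. Correct.
The polygon has 18 sides.

18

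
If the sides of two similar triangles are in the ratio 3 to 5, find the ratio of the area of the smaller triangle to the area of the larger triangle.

The ratio of areas of similar triangles equals the square of the side ratio.
Side ratio = 3:5
Area ratio = (3/5)^2 = 9/25 = 9:25

9:25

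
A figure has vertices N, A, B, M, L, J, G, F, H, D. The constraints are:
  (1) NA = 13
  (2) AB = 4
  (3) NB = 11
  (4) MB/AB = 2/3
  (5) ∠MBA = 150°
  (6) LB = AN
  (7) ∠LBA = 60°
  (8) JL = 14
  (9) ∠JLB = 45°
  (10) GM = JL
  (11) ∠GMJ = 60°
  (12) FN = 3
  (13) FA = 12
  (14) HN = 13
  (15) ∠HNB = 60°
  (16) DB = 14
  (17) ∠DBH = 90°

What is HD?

Step 1: By the law of cosines on triangle BNH: BH² = 11² + 13² − 2·11·13·cos(60°) = 147, so BH = 7·√3.
Step 2: By the law of cosines on triangle HBD: HD² = (7·√3)² + 14² − 2·7·√3·14·cos(90°) = 343, so HD = 7·√7.

Therefore, the length of HD = 7·√7.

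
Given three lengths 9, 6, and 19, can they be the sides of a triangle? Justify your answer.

Check the triangle inequality: 9 + 6 = 15 ≤ 19.
Since the sum of two sides does not exceed the third, no triangle can be formed.

No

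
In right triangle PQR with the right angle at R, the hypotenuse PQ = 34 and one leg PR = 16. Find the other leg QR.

QR = sqrt(34^2 - 16^2) = sqrt(900) = 30

30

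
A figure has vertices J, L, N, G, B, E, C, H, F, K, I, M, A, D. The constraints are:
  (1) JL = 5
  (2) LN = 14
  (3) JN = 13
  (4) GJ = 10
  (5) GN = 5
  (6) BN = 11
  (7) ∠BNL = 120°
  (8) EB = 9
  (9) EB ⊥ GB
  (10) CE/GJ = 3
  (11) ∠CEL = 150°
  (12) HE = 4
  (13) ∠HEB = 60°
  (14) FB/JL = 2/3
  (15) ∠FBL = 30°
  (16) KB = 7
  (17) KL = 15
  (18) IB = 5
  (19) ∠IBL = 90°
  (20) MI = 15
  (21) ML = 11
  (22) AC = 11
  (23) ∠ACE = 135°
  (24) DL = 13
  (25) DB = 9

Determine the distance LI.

Step 1: By the law of cosines on triangle LNB: LB² = 14² + 11² − 2·14·11·cos(120°) = 471, so LB ≈ 21.7.
Step 2: By the law of cosines on triangle LBI: LI² = 21.7² + 5² − 2·21.7·5·cos(90°) = 496, so LI = 4·√31.

Therefore, the length of LI = 4·√31.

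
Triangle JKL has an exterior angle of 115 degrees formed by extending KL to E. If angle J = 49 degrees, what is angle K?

The exterior angle theorem states that an exterior angle equals the sum of the two non-adjacent interior angles.
So 115 = 49 + angle K, which gives angle K = 115 - 49 = 66 degrees.

66 degrees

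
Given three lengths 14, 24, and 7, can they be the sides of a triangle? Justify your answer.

Check the triangle inequality: 14 + 7 = 21 ≤ 24.
Since the sum of two sides does not exceed the third, no triangle can be formed.

No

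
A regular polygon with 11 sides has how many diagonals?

Total line segments between 11 vertices = C(11,2) = 55.
Subtract the 11 sides: 55 - 11 = 44 diagonals.

44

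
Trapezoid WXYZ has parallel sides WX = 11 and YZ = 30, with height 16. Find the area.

Area = (11 + 30) * 16 / 2 = 656 / 2 = 328

328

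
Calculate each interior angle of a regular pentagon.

Each interior angle of a regular n-gon is (n - 2) * 180 / n.
For n = 5: (5 - 2) * 180 / 5 = 540/5 = 108 degrees.

108 degrees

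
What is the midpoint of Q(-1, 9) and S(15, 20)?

M = ((x₁ + x₂)/2, (y₁ + y₂)/2)
= ((-1 + 15)/2, (9 + 20)/2)
= (14/2, 29/2) = (7, 29/2)

(7, 29/2)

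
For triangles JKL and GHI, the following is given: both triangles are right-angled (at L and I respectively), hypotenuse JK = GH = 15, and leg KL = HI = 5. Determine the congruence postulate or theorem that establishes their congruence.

The given information matches HL: The hypotenuse and one leg of two right triangles are equal (Hypotenuse-Leg).

HL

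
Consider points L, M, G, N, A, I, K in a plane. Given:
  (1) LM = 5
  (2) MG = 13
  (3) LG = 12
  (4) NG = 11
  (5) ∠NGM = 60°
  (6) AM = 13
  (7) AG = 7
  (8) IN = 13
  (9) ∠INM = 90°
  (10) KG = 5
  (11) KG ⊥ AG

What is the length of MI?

Step 1: By the law of cosines on triangle NGM: NM² = 11² + 13² − 2·11·13·cos(60°) = 147, so NM = 7·√3.
Step 2: By the law of cosines on triangle MNI: MI² = (7·√3)² + 13² − 2·7·√3·13·cos(90°) = 316, so MI = 2·√79.

Therefore, the length of MI = 2·√79.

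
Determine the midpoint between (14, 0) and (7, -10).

M = ((x₁ + x₂)/2, (y₁ + y₂)/2)
= ((14 + 7)/2, (0 + -10)/2)
= (21/2, -10/2) = (21/2, -5)

(21/2, -5)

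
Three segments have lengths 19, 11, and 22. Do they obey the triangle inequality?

For three segments to close into a triangle, no single side can be as long as the other two combined.
The longest side is 22, and 11 + 19 = 30 > 22.
A triangle can be formed.

Yes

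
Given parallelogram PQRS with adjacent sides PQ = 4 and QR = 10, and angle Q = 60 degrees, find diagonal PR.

The diagonal of a parallelogram can be found by treating two adjacent sides and the diagonal as a triangle.
Applying the law of cosines with sides 4, 10 and included angle 60°:
d^2 = 16 + 100 - 80*cos(60°) = 76
d = 2*sqrt(19)

2*sqrt(19)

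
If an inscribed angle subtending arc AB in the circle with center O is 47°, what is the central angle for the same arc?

By the inscribed angle theorem, the central angle is twice the inscribed angle.
Central angle = 2 × 47° = 94°

94°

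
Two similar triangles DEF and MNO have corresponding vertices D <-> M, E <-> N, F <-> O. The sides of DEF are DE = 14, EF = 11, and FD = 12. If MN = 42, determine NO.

Similar triangles have proportional sides. Setting up the proportion:
MN / DE = NO / EF
42 / 14 = NO / 11
NO = 11 * 42 / 14 = 33.

33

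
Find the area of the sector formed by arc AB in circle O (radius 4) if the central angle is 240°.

Sector area = π(4²)(2/3) = 32*pi/3

32*pi/3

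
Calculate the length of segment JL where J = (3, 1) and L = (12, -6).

d = sqrt((9)^2 + (-7)^2) = sqrt(130)

sqrt(130)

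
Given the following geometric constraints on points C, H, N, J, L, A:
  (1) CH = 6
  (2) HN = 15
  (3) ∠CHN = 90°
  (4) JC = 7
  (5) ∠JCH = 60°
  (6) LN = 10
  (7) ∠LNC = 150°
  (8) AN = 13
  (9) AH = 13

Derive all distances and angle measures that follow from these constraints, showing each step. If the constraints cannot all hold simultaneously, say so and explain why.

The constraints are consistent.

Step 1: From CH = 6, HN = 15, and ∠CHN = 90°, by the law of cosines:
  CN² = CH² + HN² - 2·CH·HN·cos(90°) = 36 + 225 - 0 = 261
  CN = 3·√29

Step 2: From HC = 6, CJ = 7, and ∠HCJ = 60°, by the law of cosines:
  HJ² = HC² + CJ² - 2·HC·CJ·cos(60°) = 36 + 49 - 42 = 43
  HJ = √43

Step 3: From HA = 13, HN = 15, AN = 13, by the inverse law of cosines:
  cos(∠AHN) = (HA² + HN² - AN²) / (2·HA·HN)
  ∠AHN = 54.77°

Step 4: From NA = 13, NH = 15, AH = 13, by the inverse law of cosines:
  cos(∠ANH) = (NA² + NH² - AH²) / (2·NA·NH)
  ∠ANH = 54.77°

Step 5: From AH = 13, AN = 13, HN = 15, by the inverse law of cosines:
  cos(∠HAN) = (AH² + AN² - HN²) / (2·AH·AN)
  ∠HAN = 70.47°

Step 6: From CN = 3·√29, NL = 10, and ∠CNL = 150°, by the law of cosines:
  CL² = CN² + NL² - 2·CN·NL·cos(150°) = 261 + 100 + 279.8 = 640.8
  CL ≈ 25.31

Step 7: From CH = 6, CN = 3·√29, HN = 15, by the inverse law of cosines:
  cos(∠HCN) = (CH² + CN² - HN²) / (2·CH·CN)
  ∠HCN = 68.2°

Step 8: From HC = 6, HJ = √43, CJ = 7, by the inverse law of cosines:
  cos(∠CHJ) = (HC² + HJ² - CJ²) / (2·HC·HJ)
  ∠CHJ = 67.59°

Step 9: From NC = 3·√29, NH = 15, CH = 6, by the inverse law of cosines:
  cos(∠CNH) = (NC² + NH² - CH²) / (2·NC·NH)
  ∠CNH = 21.8°

Step 10: From JC = 7, JH = √43, CH = 6, by the inverse law of cosines:
  cos(∠CJH) = (JC² + JH² - CH²) / (2·JC·JH)
  ∠CJH = 52.41°

Step 11: From CL = 25.31, CN = 3·√29, LN = 10, by the inverse law of cosines:
  cos(∠LCN) = (CL² + CN² - LN²) / (2·CL·CN)
  ∠LCN = 11.39°

Step 12: From LC = 25.31, LN = 10, CN = 3·√29, by the inverse law of cosines:
  cos(∠CLN) = (LC² + LN² - CN²) / (2·LC·LN)
  ∠CLN = 18.61°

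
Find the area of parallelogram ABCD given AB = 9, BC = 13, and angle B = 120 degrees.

Area = 9 * 13 * sin(120°) = 117 * sqrt(3)/2 = 117*sqrt(3)/2

117*sqrt(3)/2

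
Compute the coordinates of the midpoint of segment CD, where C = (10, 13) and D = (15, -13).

The midpoint is the average of the coordinates:
x: (10 + 15)/2 = 25/2
y: (13 + -13)/2 = 0
Midpoint = (25/2, 0)

(25/2, 0)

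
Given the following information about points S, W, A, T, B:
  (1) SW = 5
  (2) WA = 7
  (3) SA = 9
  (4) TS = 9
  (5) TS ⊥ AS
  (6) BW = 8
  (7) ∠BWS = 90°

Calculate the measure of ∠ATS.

Step 1: By the law of cosines on triangle TSA: TA² = 9² + 9² − 2·9·9·cos(90°) = 162, so TA = 9·√2.
Step 2: By the inverse law of cosines on triangle ATS: cos(∠ATS) = ((9·√2)² + 9² − 9²) / (2·9·√2·9) = 162/229.1 = 0.7071, so ∠ATS = 45°.

Therefore, the measure of angle ∠ATS = 45°.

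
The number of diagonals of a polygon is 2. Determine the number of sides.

Using d = n(n - 3)/2, we solve 2 = n(n - 3)/2.
So n(n - 3) = 4.
Testing n = 4: 4 * 1 = 4 = 4. Correct.
The polygon has 4 sides.

4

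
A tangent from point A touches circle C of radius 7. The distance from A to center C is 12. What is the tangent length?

The tangent, radius, and line from the external point to the center form a right triangle.
The right angle is where the tangent meets the radius.
By the Pythagorean theorem: tangent² + 7² = 12²
tangent² = 144 - 49 = 95
tangent = sqrt(95)

sqrt(95)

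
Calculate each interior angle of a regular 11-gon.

Each interior angle of a regular n-gon is (n - 2) * 180 / n.
For n = 11: (11 - 2) * 180 / 11 = 1620/11 = 1620/11 degrees.

1620/11 degrees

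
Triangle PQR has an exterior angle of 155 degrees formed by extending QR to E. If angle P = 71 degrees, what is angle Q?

By the exterior angle theorem: exterior angle = sum of remote interior angles.
155 = 71 + angle Q
angle Q = 155 - 71 = 84 degrees

84 degrees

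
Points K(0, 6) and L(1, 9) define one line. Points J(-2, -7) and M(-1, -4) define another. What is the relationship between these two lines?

Slope of line 1: m1 = (9 - 6)/(1 - 0) = 3/1 = 3
Slope of line 2: m2 = (-4 - -7)/(-1 - -2) = 3/1 = 3
Since m1 = m2 = 3, the lines are parallel.

Parallel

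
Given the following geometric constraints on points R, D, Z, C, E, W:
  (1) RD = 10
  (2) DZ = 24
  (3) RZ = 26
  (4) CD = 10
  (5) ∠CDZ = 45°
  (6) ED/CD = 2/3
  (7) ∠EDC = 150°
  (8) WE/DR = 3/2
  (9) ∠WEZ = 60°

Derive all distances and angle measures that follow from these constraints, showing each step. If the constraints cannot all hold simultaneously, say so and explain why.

The constraints are consistent.

From the given relations:
  ED = 2/3·CD = 2/3·10 ≈ 6.67
  WE = 3/2·DR = 3/2·10 = 15

Step 1: From ZD = 24, DC = 10, and ∠ZDC = 45°, by the law of cosines:
  ZC² = ZD² + DC² - 2·ZD·DC·cos(45°) = 576 + 100 - 339.4 = 336.6
  ZC ≈ 18.35

Step 2: From CD = 10, DE = 6.67, and ∠CDE = 150°, by the law of cosines:
  CE² = CD² + DE² - 2·CD·DE·cos(150°) = 100 + 44.44 + 115.5 = 259.9
  CE ≈ 16.12

Step 3: From RD = 10, RZ = 26, DZ = 24, by the inverse law of cosines:
  cos(∠DRZ) = (RD² + RZ² - DZ²) / (2·RD·RZ)
  ∠DRZ = 67.38°

Step 4: From DR = 10, DZ = 24, RZ = 26, by the inverse law of cosines:
  cos(∠RDZ) = (DR² + DZ² - RZ²) / (2·DR·DZ)
  ∠RDZ = 90°

Step 5: From ZD = 24, ZR = 26, DR = 10, by the inverse law of cosines:
  cos(∠DZR) = (ZD² + ZR² - DR²) / (2·ZD·ZR)
  ∠DZR = 22.62°

Step 6: From ZC = 18.35, ZD = 24, CD = 10, by the inverse law of cosines:
  cos(∠CZD) = (ZC² + ZD² - CD²) / (2·ZC·ZD)
  ∠CZD = 22.67°

Step 7: From CD = 10, CE = 16.12, DE = 6.67, by the inverse law of cosines:
  cos(∠DCE) = (CD² + CE² - DE²) / (2·CD·CE)
  ∠DCE = 11.93°

Step 8: From CD = 10, CZ = 18.35, DZ = 24, by the inverse law of cosines:
  cos(∠DCZ) = (CD² + CZ² - DZ²) / (2·CD·CZ)
  ∠DCZ = 112.33°

Step 9: From EC = 16.12, ED = 6.67, CD = 10, by the inverse law of cosines:
  cos(∠CED) = (EC² + ED² - CD²) / (2·EC·ED)
  ∠CED = 18.07°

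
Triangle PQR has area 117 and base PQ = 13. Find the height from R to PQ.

Rearranging the area formula Area = (1/2) * base * height:
height = 2 * Area / base = 2 * 117 / 13 = 18.

18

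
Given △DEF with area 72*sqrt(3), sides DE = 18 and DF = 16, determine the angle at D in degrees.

From the SAS area formula Area = (1/2)ab sin(C), rearranging gives sin(C) = 2*Area/(ab).
sin(C) = 2 * 72*sqrt(3) / (288) = sqrt(3)/2.
Therefore C = arcsin(sqrt(3)/2) = 60°.
Since sin(180° - C) = sin(C), the obtuse angle 120° gives the same area, so C = 60° or C = 120°.

60° or 120°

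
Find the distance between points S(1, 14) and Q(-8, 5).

The horizontal distance is |-8 - 1| = 9 and the vertical distance is |5 - 14| = 9.
By the Pythagorean theorem, d = sqrt(9^2 + 9^2) = sqrt(162) = 9*sqrt(2).

9*sqrt(2)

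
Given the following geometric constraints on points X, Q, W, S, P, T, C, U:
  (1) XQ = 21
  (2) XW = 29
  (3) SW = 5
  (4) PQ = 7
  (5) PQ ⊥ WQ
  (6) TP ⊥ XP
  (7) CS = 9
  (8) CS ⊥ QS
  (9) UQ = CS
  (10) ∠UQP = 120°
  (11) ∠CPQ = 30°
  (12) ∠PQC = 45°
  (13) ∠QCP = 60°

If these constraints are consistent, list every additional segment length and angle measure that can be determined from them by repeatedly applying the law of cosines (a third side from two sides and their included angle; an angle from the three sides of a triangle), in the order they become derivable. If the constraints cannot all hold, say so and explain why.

These constraints are not satisfiable: (11), (12) and (13) are the three interior angles of triangle CPQ, which must sum to 180°, but 30° + 45° + 60° = 135°. No planar figure meets all of them, so nothing further can be derived.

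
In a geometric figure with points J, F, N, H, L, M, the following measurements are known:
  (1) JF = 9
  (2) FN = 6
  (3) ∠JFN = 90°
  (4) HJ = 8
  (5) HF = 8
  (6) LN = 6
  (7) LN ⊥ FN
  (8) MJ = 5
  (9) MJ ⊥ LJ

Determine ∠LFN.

Step 1: By the law of cosines on triangle FNL: FL² = 6² + 6² − 2·6·6·cos(90°) = 72, so FL = 6·√2.
Step 2: By the inverse law of cosines on triangle LFN: cos(∠LFN) = ((6·√2)² + 6² − 6²) / (2·6·√2·6) = 72/101.82 = 0.7071, so ∠LFN = 45°.

Therefore, the measure of angle ∠LFN = 45°.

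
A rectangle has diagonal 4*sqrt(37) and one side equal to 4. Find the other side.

b = sqrt(d^2 - a^2) = sqrt(592 - 16) = sqrt(576) = 24

24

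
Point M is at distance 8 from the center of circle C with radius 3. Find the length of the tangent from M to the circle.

The tangent, radius, and line from the external point to the center form a right triangle.
The right angle is where the tangent meets the radius.
By the Pythagorean theorem: tangent² + 3² = 8²
tangent² = 64 - 9 = 55
tangent = sqrt(55)

sqrt(55)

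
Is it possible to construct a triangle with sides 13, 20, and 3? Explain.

Check the triangle inequality: 13 + 3 = 16 ≤ 20.
Since the sum of two sides does not exceed the third, no triangle can be formed.

No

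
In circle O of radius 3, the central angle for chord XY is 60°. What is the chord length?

Drop a perpendicular from the center to the chord, bisecting both the chord and the central angle.
Each half-chord = r sin(θ/2) = 3 sin(30°).
The full chord = 2 × 3 × sin(30°) = 3.

3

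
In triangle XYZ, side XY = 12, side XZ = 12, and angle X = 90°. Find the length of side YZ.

The included angle is 90°, so the triangle is right-angled at X. The opposite side YZ is the hypotenuse.
By the Pythagorean theorem: YZ = sqrt(12^2 + 12^2) = sqrt(288) = 12*sqrt(2).

12*sqrt(2)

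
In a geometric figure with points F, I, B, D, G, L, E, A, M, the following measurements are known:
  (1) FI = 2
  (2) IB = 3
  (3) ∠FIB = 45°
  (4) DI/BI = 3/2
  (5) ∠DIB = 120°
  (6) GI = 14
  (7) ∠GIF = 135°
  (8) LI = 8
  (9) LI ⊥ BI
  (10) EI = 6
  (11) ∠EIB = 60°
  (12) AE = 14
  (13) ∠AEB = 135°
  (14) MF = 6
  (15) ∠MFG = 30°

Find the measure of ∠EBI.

Step 1: By the law of cosines on triangle BIE: BE² = 3² + 6² − 2·3·6·cos(60°) = 27, so BE = 3·√3.
Step 2: By the inverse law of cosines on triangle EBI: cos(∠EBI) = ((3·√3)² + 3² − 6²) / (2·3·√3·3) = 0/31.18 = 0, so ∠EBI = 90°.

Therefore, the measure of angle ∠EBI = 90°.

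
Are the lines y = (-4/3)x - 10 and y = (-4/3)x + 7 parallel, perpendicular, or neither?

Slope of line 1: m1 = -4/3
Slope of line 2: m2 = -4/3
m1 = m2, so the lines are parallel.

Parallel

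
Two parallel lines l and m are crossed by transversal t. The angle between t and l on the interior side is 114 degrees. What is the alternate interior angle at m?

Alternate interior angles are equal: 114 degrees.

114 degrees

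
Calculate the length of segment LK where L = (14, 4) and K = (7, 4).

d = sqrt((7 - 14)^2 + (4 - 4)^2)
d = sqrt(-7^2 + 0^2)
d = sqrt(49 + 0)
d = sqrt(49) = 7

7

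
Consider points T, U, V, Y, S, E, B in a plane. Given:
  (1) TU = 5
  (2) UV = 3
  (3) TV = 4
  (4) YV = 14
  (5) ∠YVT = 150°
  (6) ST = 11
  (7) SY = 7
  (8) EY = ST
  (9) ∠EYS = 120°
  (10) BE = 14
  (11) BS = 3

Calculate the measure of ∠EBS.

From the given relations: EY = ST = 11.
Step 1: By the law of cosines on triangle EYS: ES² = 11² + 7² − 2·11·7·cos(120°) = 247, so ES ≈ 15.72.
Step 2: By the inverse law of cosines on triangle EBS: cos(∠EBS) = (14² + 3² − 15.72²) / (2·14·3) = -42/84 = -0.5, so ∠EBS = 120°.

Therefore, the measure of angle ∠EBS = 120°.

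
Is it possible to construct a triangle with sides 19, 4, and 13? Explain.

The longest side is 19. The other two sides sum to 4 + 13 = 17.
Since 17 ≤ 19, the two shorter sides cannot reach around to close the triangle.

No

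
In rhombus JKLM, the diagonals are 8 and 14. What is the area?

The diagonals of a rhombus divide it into four right triangles.
Each triangle has legs 8/ 2 = 4 and 14/2 = 7, so each has area (1/2)*4*7 = 14.
Four such triangles give total area = (d1 * d2) / 2 = 56.

56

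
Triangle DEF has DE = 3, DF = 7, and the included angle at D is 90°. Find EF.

Since angle D = 90°, this is a right triangle and the law of cosines reduces to the Pythagorean theorem.
EF^2 = 3^2 + 7^2 = 58
EF = sqrt(58)

sqrt(58)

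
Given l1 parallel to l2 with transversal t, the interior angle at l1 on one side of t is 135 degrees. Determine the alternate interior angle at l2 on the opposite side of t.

Alternate interior angles formed by parallel lines and a transversal are equal.
The given angle is 135 degrees.
The alternate interior angle = 135 degrees.

135 degrees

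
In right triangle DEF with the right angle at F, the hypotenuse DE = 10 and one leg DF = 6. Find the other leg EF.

EF = sqrt(10^2 - 6^2) = sqrt(64) = 8

8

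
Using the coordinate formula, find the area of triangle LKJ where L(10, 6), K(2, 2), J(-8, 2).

Shoelace: Area = (1/2)|10(2-2) + 2(2-6) + -8(6-2)| = (1/2)(40) = 20

20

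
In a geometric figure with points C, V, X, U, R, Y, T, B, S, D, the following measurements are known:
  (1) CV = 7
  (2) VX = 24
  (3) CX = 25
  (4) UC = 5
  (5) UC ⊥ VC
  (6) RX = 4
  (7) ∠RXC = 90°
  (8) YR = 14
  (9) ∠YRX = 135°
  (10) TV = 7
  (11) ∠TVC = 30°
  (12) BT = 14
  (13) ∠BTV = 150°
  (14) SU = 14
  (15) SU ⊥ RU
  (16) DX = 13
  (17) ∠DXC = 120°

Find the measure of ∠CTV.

Step 1: By the law of cosines on triangle TVC: TC² = 7² + 7² − 2·7·7·cos(30°) = 13.13, so TC ≈ 3.62.
Step 2: By the inverse law of cosines on triangle CTV: cos(∠CTV) = (3.62² + 7² − 7²) / (2·3.62·7) = 13.13/50.73 = 0.2588, so ∠CTV = 75°.

Therefore, the measure of angle ∠CTV = 75°.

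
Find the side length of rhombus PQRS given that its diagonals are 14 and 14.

Half-diagonals are 7 and 7. side = sqrt(7^2 + 7^2) = sqrt(98) = 7*sqrt(2)

7*sqrt(2)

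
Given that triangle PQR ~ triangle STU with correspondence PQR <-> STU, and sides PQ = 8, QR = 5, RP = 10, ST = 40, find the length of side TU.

Similar triangles have proportional sides. Setting up the proportion:
ST / PQ = TU / QR
40 / 8 = TU / 5
TU = 5 * 40 / 8 = 25.

25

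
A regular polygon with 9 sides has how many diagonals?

Each of the 9 vertices connects to 6 non-adjacent vertices via diagonals.
Total connections = 9 × 6 = 54, but each diagonal is counted twice.
Number of diagonals = 54 / 2 = 27.

27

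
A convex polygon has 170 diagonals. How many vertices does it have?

Using d = n(n - 3)/2, we solve 170 = n(n - 3)/2.
So n(n - 3) = 340.
Testing n = 20: 20 * 17 = 340 = 340. Correct.
The polygon has 20 sides.

20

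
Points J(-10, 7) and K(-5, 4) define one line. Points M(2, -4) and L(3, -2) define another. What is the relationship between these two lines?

Slope of line 1: m1 = (4 - 7)/(-5 - -10) = -3/5 = -3/5
Slope of line 2: m2 = (-2 - -4)/(3 - 2) = 2/1 = 2
m1 != m2 and m1*m2 = -6/5 != -1. Neither.

Neither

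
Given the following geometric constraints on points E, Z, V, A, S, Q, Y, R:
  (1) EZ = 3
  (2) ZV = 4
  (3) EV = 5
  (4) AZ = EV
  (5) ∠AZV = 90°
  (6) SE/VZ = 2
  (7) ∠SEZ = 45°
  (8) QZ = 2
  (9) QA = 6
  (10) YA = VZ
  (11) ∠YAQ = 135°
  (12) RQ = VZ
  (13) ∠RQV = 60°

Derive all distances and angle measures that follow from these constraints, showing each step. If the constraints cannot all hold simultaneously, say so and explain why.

The constraints are consistent.

From the given relations:
  AZ = EV = 5
  SE = 2·VZ = 2·4 = 8
  YA = VZ = 4
  RQ = VZ = 4

Step 1: From ZE = 3, ES = 8, and ∠ZES = 45°, by the law of cosines:
  ZS² = ZE² + ES² - 2·ZE·ES·cos(45°) = 9 + 64 - 33.94 = 39.06
  ZS ≈ 6.25

Step 2: From VZ = 4, ZA = 5, and ∠VZA = 90°, by the law of cosines:
  VA² = VZ² + ZA² - 2·VZ·ZA·cos(90°) = 16 + 25 - 0 = 41
  VA = √41

Step 3: From QA = 6, AY = 4, and ∠QAY = 135°, by the law of cosines:
  QY² = QA² + AY² - 2·QA·AY·cos(135°) = 36 + 16 + 33.94 = 85.94
  QY ≈ 9.27

Step 4: From EV = 5, EZ = 3, VZ = 4, by the inverse law of cosines:
  cos(∠VEZ) = (EV² + EZ² - VZ²) / (2·EV·EZ)
  ∠VEZ = 53.13°

Step 5: From ZA = 5, ZQ = 2, AQ = 6, by the inverse law of cosines:
  cos(∠AZQ) = (ZA² + ZQ² - AQ²) / (2·ZA·ZQ)
  ∠AZQ = 110.49°

Step 6: From ZE = 3, ZV = 4, EV = 5, by the inverse law of cosines:
  cos(∠EZV) = (ZE² + ZV² - EV²) / (2·ZE·ZV)
  ∠EZV = 90°

Step 7: From VE = 5, VZ = 4, EZ = 3, by the inverse law of cosines:
  cos(∠EVZ) = (VE² + VZ² - EZ²) / (2·VE·VZ)
  ∠EVZ = 36.87°

Step 8: From AQ = 6, AZ = 5, QZ = 2, by the inverse law of cosines:
  cos(∠QAZ) = (AQ² + AZ² - QZ²) / (2·AQ·AZ)
  ∠QAZ = 18.19°

Step 9: From QA = 6, QZ = 2, AZ = 5, by the inverse law of cosines:
  cos(∠AQZ) = (QA² + QZ² - AZ²) / (2·QA·QZ)
  ∠AQZ = 51.32°

Step 10: From ZE = 3, ZS = 6.25, ES = 8, by the inverse law of cosines:
  cos(∠EZS) = (ZE² + ZS² - ES²) / (2·ZE·ZS)
  ∠EZS = 115.16°

Step 11: From VA = √41, VZ = 4, AZ = 5, by the inverse law of cosines:
  cos(∠AVZ) = (VA² + VZ² - AZ²) / (2·VA·VZ)
  ∠AVZ = 51.34°

Step 12: From AV = √41, AZ = 5, VZ = 4, by the inverse law of cosines:
  cos(∠VAZ) = (AV² + AZ² - VZ²) / (2·AV·AZ)
  ∠VAZ = 38.66°

Step 13: From SE = 8, SZ = 6.25, EZ = 3, by the inverse law of cosines:
  cos(∠ESZ) = (SE² + SZ² - EZ²) / (2·SE·SZ)
  ∠ESZ = 19.84°

Step 14: From QA = 6, QY = 9.27, AY = 4, by the inverse law of cosines:
  cos(∠AQY) = (QA² + QY² - AY²) / (2·QA·QY)
  ∠AQY = 17.76°

Step 15: From YA = 4, YQ = 9.27, AQ = 6, by the inverse law of cosines:
  cos(∠AYQ) = (YA² + YQ² - AQ²) / (2·YA·YQ)
  ∠AYQ = 27.24°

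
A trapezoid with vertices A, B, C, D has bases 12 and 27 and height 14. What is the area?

Area = (12 + 27) * 14 / 2 = 546 / 2 = 273

273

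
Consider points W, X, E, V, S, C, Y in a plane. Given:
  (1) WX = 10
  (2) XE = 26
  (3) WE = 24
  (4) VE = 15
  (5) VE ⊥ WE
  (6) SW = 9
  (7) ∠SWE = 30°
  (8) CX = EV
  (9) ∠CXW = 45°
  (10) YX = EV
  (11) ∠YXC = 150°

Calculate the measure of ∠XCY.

From the given relations: CX = EV = 15; YX = EV = 15.
Step 1: By the law of cosines on triangle CXY: CY² = 15² + 15² − 2·15·15·cos(150°) = 839.71, so CY ≈ 28.98.
Step 2: By the inverse law of cosines on triangle XCY: cos(∠XCY) = (15² + 28.98² − 15²) / (2·15·28.98) = 839.71/869.33 = 0.9659, so ∠XCY = 15°.

Therefore, the measure of angle ∠XCY = 15°.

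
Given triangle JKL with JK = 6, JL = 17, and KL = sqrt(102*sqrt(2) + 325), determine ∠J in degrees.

cos(J) = (6² + 17² - (sqrt(102*sqrt(2) + 325))²) / (2 × 6 × 17) = -sqrt(2)/2, so J = arccos(-sqrt(2)/2) = 135°.

135°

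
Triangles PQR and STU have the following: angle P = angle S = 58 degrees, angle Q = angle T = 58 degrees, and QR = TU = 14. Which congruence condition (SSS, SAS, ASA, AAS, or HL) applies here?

The given information matches AAS: Two pairs of corresponding angles and a non-included side are equal (Angle-Angle-Side).

AAS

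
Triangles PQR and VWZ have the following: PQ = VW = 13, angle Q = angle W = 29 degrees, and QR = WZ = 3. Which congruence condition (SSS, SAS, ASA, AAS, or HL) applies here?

Consider the given information: PQ = VW = 13, angle Q = angle W = 29 degrees, and QR = WZ = 3
This is not ASA or HL: ASA requires two angles and the side between them. HL only applies to right triangles with matching hypotenuse and leg.
The correct criterion is SAS. Two pairs of corresponding sides and the included angle are equal (Side-Angle-Side).

SAS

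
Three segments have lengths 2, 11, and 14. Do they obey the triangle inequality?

Check the triangle inequality: 2 + 11 = 13 ≤ 14.
Since the sum of two sides does not exceed the third, no triangle can be formed.

No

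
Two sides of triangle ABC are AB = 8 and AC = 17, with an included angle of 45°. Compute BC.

When two sides and the included angle are known, the law of cosines gives the third side.
c^2 = a^2 + b^2 - 2ab cos(C) generalizes the Pythagorean theorem to non-right triangles.
Here: BC^2 = 64 + 289 - 272*(sqrt(2)/2) = 353 - 136*sqrt(2)
BC = sqrt(353 - 136*sqrt(2))

sqrt(353 - 136*sqrt(2))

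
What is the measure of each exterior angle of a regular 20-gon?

Each exterior angle of a regular n-gon is 360 / n.
For n = 20: 360 / 20 = 18 degrees.

18 degrees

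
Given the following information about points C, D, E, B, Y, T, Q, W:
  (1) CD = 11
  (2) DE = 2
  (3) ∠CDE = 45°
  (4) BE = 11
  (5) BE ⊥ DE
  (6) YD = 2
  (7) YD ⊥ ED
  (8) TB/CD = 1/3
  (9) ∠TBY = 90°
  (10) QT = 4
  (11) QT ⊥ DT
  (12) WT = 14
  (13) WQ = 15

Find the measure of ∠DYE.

Step 1: By the law of cosines on triangle YDE: YE² = 2² + 2² − 2·2·2·cos(90°) = 8, so YE = 2·√2.
Step 2: By the inverse law of cosines on triangle DYE: cos(∠DYE) = (2² + (2·√2)² − 2²) / (2·2·2·√2) = 8/11.31 = 0.7071, so ∠DYE = 45°.

Therefore, the measure of angle ∠DYE = 45°.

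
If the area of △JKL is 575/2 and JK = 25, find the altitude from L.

height = 2 * 575/2 / 25 = 23

23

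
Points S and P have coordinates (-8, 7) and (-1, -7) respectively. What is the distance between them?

The horizontal distance is |-1 - -8| = 7 and the vertical distance is |-7 - 7| = 14.
By the Pythagorean theorem, d = sqrt(7^2 + 14^2) = sqrt(245) = 7*sqrt(5).

7*sqrt(5)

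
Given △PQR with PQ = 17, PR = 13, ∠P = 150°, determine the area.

When two sides and the included angle are known, the area formula is (1/2)ab sin(C).
The height from one side to the opposite vertex is 13 sin(150°) = 13/2.
Area = (1/2) * 17 * 13/2 = 221/4.

221/4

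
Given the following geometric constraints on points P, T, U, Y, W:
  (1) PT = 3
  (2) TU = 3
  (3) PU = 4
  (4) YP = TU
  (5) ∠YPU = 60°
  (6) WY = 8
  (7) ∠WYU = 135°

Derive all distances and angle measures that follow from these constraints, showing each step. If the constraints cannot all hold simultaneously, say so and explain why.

The constraints are consistent.

From the given relations:
  YP = TU = 3

Step 1: From UP = 4, PY = 3, and ∠UPY = 60°, by the law of cosines:
  UY² = UP² + PY² - 2·UP·PY·cos(60°) = 16 + 9 - 12 = 13
  UY = √13

Step 2: From PT = 3, PU = 4, TU = 3, by the inverse law of cosines:
  cos(∠TPU) = (PT² + PU² - TU²) / (2·PT·PU)
  ∠TPU = 48.19°

Step 3: From TP = 3, TU = 3, PU = 4, by the inverse law of cosines:
  cos(∠PTU) = (TP² + TU² - PU²) / (2·TP·TU)
  ∠PTU = 83.62°

Step 4: From UP = 4, UT = 3, PT = 3, by the inverse law of cosines:
  cos(∠PUT) = (UP² + UT² - PT²) / (2·UP·UT)
  ∠PUT = 48.19°

Step 5: From UY = √13, YW = 8, and ∠UYW = 135°, by the law of cosines:
  UW² = UY² + YW² - 2·UY·YW·cos(135°) = 13 + 64 + 40.79 = 117.8
  UW ≈ 10.85

Step 6: From UP = 4, UY = √13, PY = 3, by the inverse law of cosines:
  cos(∠PUY) = (UP² + UY² - PY²) / (2·UP·UY)
  ∠PUY = 46.1°

Step 7: From YP = 3, YU = √13, PU = 4, by the inverse law of cosines:
  cos(∠PYU) = (YP² + YU² - PU²) / (2·YP·YU)
  ∠PYU = 73.9°

Step 8: From UW = 10.85, UY = √13, WY = 8, by the inverse law of cosines:
  cos(∠WUY) = (UW² + UY² - WY²) / (2·UW·UY)
  ∠WUY = 31.41°

Step 9: From WU = 10.85, WY = 8, UY = √13, by the inverse law of cosines:
  cos(∠UWY) = (WU² + WY² - UY²) / (2·WU·WY)
  ∠UWY = 13.59°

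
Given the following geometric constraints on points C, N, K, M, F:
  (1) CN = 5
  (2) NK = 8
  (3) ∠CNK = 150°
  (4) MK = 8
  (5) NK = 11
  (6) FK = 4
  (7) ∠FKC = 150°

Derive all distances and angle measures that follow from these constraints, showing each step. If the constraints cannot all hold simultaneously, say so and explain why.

These constraints are not satisfiable: (2) NK = 8 and (5) NK = 11 assign two different lengths to the same segment. No planar figure meets all of them, so nothing further can be derived.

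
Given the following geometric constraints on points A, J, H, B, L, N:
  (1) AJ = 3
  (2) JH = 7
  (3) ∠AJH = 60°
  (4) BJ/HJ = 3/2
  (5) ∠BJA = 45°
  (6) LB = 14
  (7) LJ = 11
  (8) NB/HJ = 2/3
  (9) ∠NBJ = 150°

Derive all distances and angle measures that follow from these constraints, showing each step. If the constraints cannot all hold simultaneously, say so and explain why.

The constraints are consistent.

From the given relations:
  BJ = 3/2·HJ = 3/2·7 ≈ 10.5
  NB = 2/3·HJ = 2/3·7 ≈ 4.67

Step 1: From AJ = 3, JH = 7, and ∠AJH = 60°, by the law of cosines:
  AH² = AJ² + JH² - 2·AJ·JH·cos(60°) = 9 + 49 - 21 = 37
  AH = √37

Step 2: From AJ = 3, JB = 10.5, and ∠AJB = 45°, by the law of cosines:
  AB² = AJ² + JB² - 2·AJ·JB·cos(45°) = 9 + 110.2 - 44.55 = 74.7
  AB ≈ 8.64

Step 3: From JB = 10.5, BN = 4.67, and ∠JBN = 150°, by the law of cosines:
  JN² = JB² + BN² - 2·JB·BN·cos(150°) = 110.2 + 21.78 + 84.87 = 216.9
  JN ≈ 14.73

Step 4: From JB = 10.5, JL = 11, BL = 14, by the inverse law of cosines:
  cos(∠BJL) = (JB² + JL² - BL²) / (2·JB·JL)
  ∠BJL = 81.22°

Step 5: From BJ = 10.5, BL = 14, JL = 11, by the inverse law of cosines:
  cos(∠JBL) = (BJ² + BL² - JL²) / (2·BJ·BL)
  ∠JBL = 50.94°

Step 6: From LB = 14, LJ = 11, BJ = 10.5, by the inverse law of cosines:
  cos(∠BLJ) = (LB² + LJ² - BJ²) / (2·LB·LJ)
  ∠BLJ = 47.84°

Step 7: From AB = 8.64, AJ = 3, BJ = 10.5, by the inverse law of cosines:
  cos(∠BAJ) = (AB² + AJ² - BJ²) / (2·AB·AJ)
  ∠BAJ = 120.79°

Step 8: From AH = √37, AJ = 3, HJ = 7, by the inverse law of cosines:
  cos(∠HAJ) = (AH² + AJ² - HJ²) / (2·AH·AJ)
  ∠HAJ = 94.72°

Step 9: From JB = 10.5, JN = 14.73, BN = 4.67, by the inverse law of cosines:
  cos(∠BJN) = (JB² + JN² - BN²) / (2·JB·JN)
  ∠BJN = 9.12°

Step 10: From HA = √37, HJ = 7, AJ = 3, by the inverse law of cosines:
  cos(∠AHJ) = (HA² + HJ² - AJ²) / (2·HA·HJ)
  ∠AHJ = 25.28°

Step 11: From BA = 8.64, BJ = 10.5, AJ = 3, by the inverse law of cosines:
  cos(∠ABJ) = (BA² + BJ² - AJ²) / (2·BA·BJ)
  ∠ABJ = 14.21°

Step 12: From NB = 4.67, NJ = 14.73, BJ = 10.5, by the inverse law of cosines:
  cos(∠BNJ) = (NB² + NJ² - BJ²) / (2·NB·NJ)
  ∠BNJ = 20.88°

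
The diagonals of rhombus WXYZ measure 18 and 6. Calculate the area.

Area of a rhombus = (d1 * d2) / 2
Area = (18 * 6) / 2
Area = 108 / 2
Area = 54

54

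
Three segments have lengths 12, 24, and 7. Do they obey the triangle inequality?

Check the triangle inequality: 12 + 7 = 19 ≤ 24.
Since the sum of two sides does not exceed the third, no triangle can be formed.

No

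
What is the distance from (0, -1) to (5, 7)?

The horizontal distance is |5 - 0| = 5 and the vertical distance is |7 - -1| = 8.
By the Pythagorean theorem, d = sqrt(5^2 + 8^2) = sqrt(89).

sqrt(89)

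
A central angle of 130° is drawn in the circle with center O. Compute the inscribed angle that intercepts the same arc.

By the inscribed angle theorem, the inscribed angle is half the central angle.
Inscribed angle = 130° / 2 = 65°

65°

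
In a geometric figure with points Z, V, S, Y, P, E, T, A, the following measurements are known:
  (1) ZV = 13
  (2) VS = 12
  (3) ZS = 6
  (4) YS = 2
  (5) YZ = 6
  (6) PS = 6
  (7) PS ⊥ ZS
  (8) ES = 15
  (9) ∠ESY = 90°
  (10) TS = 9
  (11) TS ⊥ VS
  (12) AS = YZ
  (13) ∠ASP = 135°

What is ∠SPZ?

Step 1: By the law of cosines on triangle PSZ: PZ² = 6² + 6² − 2·6·6·cos(90°) = 72, so PZ = 6·√2.
Step 2: By the inverse law of cosines on triangle SPZ: cos(∠SPZ) = (6² + (6·√2)² − 6²) / (2·6·6·√2) = 72/101.82 = 0.7071, so ∠SPZ = 45°.

Therefore, the measure of angle ∠SPZ = 45°.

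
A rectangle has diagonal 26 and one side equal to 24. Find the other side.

The diagonal of a rectangle forms a right triangle with the two sides.
Rearranging the Pythagorean theorem: missing side = sqrt(d^2 - known^2).
= sqrt(676 - 576) = sqrt(100) = 10.

10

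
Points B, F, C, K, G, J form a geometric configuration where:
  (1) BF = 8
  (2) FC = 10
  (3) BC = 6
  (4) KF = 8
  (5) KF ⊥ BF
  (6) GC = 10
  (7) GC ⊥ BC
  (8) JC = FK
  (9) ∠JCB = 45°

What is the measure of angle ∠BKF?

Step 1: By the law of cosines on triangle KFB: KB² = 8² + 8² − 2·8·8·cos(90°) = 128, so KB = 8·√2.
Step 2: By the inverse law of cosines on triangle BKF: cos(∠BKF) = ((8·√2)² + 8² − 8²) / (2·8·√2·8) = 128/181.02 = 0.7071, so ∠BKF = 45°.

Therefore, the measure of angle ∠BKF = 45°.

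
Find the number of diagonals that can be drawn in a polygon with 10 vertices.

Each of the 10 vertices connects to 7 non-adjacent vertices via diagonals.
Total connections = 10 × 7 = 70, but each diagonal is counted twice.
Number of diagonals = 70 / 2 = 35.

35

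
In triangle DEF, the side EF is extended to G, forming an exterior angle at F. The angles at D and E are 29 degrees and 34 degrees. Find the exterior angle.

The interior angle at F is 180 - 29 - 34 = 117 degrees.
The exterior angle and interior angle at F are supplementary:
Exterior angle = 180 - 117 = 63 degrees.

63 degrees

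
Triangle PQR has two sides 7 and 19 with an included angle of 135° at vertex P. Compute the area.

Area = (1/2)(7)(19) sin(135°) = (1/2)(7)(19)(sqrt(2)/2) = 133*sqrt(2)/4

133*sqrt(2)/4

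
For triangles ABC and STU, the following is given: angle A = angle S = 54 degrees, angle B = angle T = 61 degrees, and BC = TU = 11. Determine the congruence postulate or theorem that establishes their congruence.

The given information matches AAS: Two pairs of corresponding angles and a non-included side are equal (Angle-Angle-Side).

AAS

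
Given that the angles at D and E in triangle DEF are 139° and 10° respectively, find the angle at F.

Let angle F = x. Then 139 + 10 + x = 180.
x = 180 - 149 = 31 degrees.

31 degrees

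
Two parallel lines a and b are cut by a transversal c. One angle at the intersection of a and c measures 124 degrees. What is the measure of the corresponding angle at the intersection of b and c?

Corresponding angles are equal: 124 degrees.

124 degrees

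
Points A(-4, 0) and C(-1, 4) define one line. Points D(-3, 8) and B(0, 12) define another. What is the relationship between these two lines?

Slope of line 1: m1 = (4 - 0)/(-1 - -4) = 4/3 = 4/3
Slope of line 2: m2 = (12 - 8)/(0 - -3) = 4/3 = 4/3
Two lines are parallel if and only if they have equal slopes (or both are vertical).
Here m1 = m2 = 4/3, confirming the lines are parallel.

Parallel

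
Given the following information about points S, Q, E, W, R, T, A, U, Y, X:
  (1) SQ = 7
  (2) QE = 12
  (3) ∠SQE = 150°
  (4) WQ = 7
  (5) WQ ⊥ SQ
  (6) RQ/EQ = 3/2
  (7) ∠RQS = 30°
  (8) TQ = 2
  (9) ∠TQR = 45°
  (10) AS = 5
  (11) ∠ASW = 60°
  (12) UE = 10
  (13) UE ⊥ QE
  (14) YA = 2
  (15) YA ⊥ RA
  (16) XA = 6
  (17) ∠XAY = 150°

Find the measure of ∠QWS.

Step 1: By the law of cosines on triangle WQS: WS² = 7² + 7² − 2·7·7·cos(90°) = 98, so WS = 7·√2.
Step 2: By the inverse law of cosines on triangle QWS: cos(∠QWS) = (7² + (7·√2)² − 7²) / (2·7·7·√2) = 98/138.59 = 0.7071, so ∠QWS = 45°.

Therefore, the measure of angle ∠QWS = 45°.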